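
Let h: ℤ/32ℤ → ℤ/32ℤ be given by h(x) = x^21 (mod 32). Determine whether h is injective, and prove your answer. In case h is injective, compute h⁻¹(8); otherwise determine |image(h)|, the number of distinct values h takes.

h(0) = 0^21 = 0.
h(2): Repeated squaring mod 32: 2^1 ≡ 2, 2^2 ≡ 2² = 4, 2^4 ≡ 4² = 16, 2^8 ≡ 16² = 256 ≡ 0, 2^16 ≡ 0² = 0. Since 21 = 16 + 4 + 1, 2^21 ≡ 0·16·2: 0·16 = 0, then 0·2 = 0. So 2^21 ≡ 0 (mod 32).
So h(0) = h(2) = 0 while 0 ≠ 2, therefore h is not injective.
Since h is not injective, we determine |image(h)|. Computing x^21 mod 32 for each x (by repeated squaring, reducing mod 32 at every step), the values h(0), h(1), …, h(31) are: 0, 1, 0, 19, 0, 21, 0, 7, 0, 9, 0, 27, 0, 29, 0, 15, 0, 17, 0, 3, 0, 5, 0, 23, 0, 25, 0, 11, 0, 13, 0, 31.
The distinct values are {0, 1, 3, 5, 7, 9, 11, 13, 15, 17, 19, 21, 23, 25, 27, 29, 31}; there are 17 of them.

17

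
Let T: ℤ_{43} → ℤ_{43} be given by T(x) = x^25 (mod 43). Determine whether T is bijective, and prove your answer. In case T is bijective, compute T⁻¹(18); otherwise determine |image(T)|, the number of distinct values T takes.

34

Since 43 is prime, the nonzero elements of ℤ_{43} form a cyclic group of order 42.
As gcd(25, 42) = 1, raising to the 25th power is a bijection on this group: if a^25 ≡ b^25 then (ab^{−1})^25 = 1, and the only element of order dividing gcd(25, 42) = 1 is 1, so a = b.
With T(0) = 0 this makes T injective on all of ℤ_{43}, hence bijective (finite equal-size domain and codomain). In particular T is bijective.
Since T is bijective, we find the preimage of 18. The inverse of x ↦ x^25 on (ℤ_{43})^× is x ↦ x^37, because 25·37 = 925 = 22·42 + 1 ≡ 1 (mod 42) and x^{42} = 1 for x ≠ 0 (Fermat). So T⁻¹(18) = 18^37 mod 43.
Repeated squaring mod 43: 18^1 ≡ 18, 18^2 ≡ 18² = 324 ≡ 23, 18^4 ≡ 23² = 529 ≡ 13, 18^8 ≡ 13² = 169 ≡ 40, 18^16 ≡ 40² = 1600 ≡ 9, 18^32 ≡ 9² = 81 ≡ 38. Since 37 = 32 + 4 + 1, 18^37 ≡ 38·13·18: 38·13 = 494 ≡ 21, then 21·18 = 378 ≡ 34. So 18^37 ≡ 34 (mod 43).
Hence T⁻¹(18) = 34.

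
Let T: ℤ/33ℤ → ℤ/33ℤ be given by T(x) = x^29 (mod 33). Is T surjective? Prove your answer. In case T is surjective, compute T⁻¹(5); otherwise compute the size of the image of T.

20

Computing x^29 mod 33 for each x (by repeated squaring, reducing mod 33 at every step), the values T(0), T(1), …, T(32) are: 0, 1, 17, 15, 25, 20, 24, 19, 29, 27, 10, 11, 12, 28, 26, 3, 31, 2, 30, 7, 5, 21, 22, 23, 6, 4, 14, 9, 13, 8, 18, 16, 32.
Every element of ℤ/33ℤ appears exactly once in this list, so T is a bijection, and in particular surjective.
Since T is surjective, we read off the preimage of 5 from the same table: T(20) = 5, so T⁻¹(5) = 20.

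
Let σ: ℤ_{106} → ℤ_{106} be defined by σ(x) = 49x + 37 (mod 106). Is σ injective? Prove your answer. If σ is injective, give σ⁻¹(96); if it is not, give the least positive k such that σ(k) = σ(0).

If σ(s) = σ(t), then 49s ≡ 49t (mod 106). Because gcd(49, 106) = 1, we may cancel 49 to get s ≡ t (mod 106).
So σ is injective.
We now compute 49⁻¹ mod 106 explicitly. Euclid's algorithm: 106 = 2·49 + 8, 49 = 6·8 + 1; back-substituting gives 1 = 13·49 − 6·106, so 49⁻¹ ≡ 13 (mod 106).
Since σ is injective, we compute σ⁻¹(96): solve 49x + 37 ≡ 96 (mod 106), i.e. 49x ≡ 59 (mod 106).
Multiplying by 49⁻¹ = 13 gives x ≡ 13·59 = 767 = 7·106 + 25 ≡ 25 (mod 106).
Check: σ(25) = 49·25 + 37 = 1262 = 11·106 + 96 ≡ 96 (mod 106).

25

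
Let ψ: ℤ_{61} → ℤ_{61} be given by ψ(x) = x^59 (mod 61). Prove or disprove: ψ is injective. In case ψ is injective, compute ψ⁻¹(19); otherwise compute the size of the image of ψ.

45

Since 61 is prime, the nonzero elements of ℤ_{61} form a cyclic group of order 60.
As gcd(59, 60) = 1, raising to the 59th power is a bijection on this group: if u^59 ≡ v^59 then (uv^{−1})^59 = 1, and the only element of order dividing gcd(59, 60) = 1 is 1, so u = v.
With ψ(0) = 0 this makes ψ injective on all of ℤ_{61}, hence bijective (finite equal-size domain and codomain). In particular ψ is injective.
Since ψ is injective, we find the preimage of 19. The inverse of x ↦ x^59 on (ℤ_{61})^× is x ↦ x^59, because 59·59 = 3481 = 58·60 + 1 ≡ 1 (mod 60) and x^{60} = 1 for x ≠ 0 (Fermat). So ψ⁻¹(19) = 19^59 mod 61.
Repeated squaring mod 61: 19^1 ≡ 19, 19^2 ≡ 19² = 361 ≡ 56, 19^4 ≡ 56² = 3136 ≡ 25, 19^8 ≡ 25² = 625 ≡ 15, 19^16 ≡ 15² = 225 ≡ 42, 19^32 ≡ 42² = 1764 ≡ 56. Since 59 = 32 + 16 + 8 + 2 + 1, 19^59 ≡ 56·42·15·56·19: 56·42 = 2352 ≡ 34, then 34·15 = 510 ≡ 22, then 22·56 = 1232 ≡ 12, then 12·19 = 228 ≡ 45. So 19^59 ≡ 45 (mod 61).
Hence ψ⁻¹(19) = 45.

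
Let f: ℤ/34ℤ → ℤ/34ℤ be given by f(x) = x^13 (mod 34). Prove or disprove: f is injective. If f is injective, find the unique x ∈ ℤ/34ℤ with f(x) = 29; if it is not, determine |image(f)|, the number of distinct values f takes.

Computing x^13 mod 34 for each x (by repeated squaring, reducing mod 34 at every step), the values f(0), f(1), …, f(33) are: 0, 1, 32, 29, 4, 3, 10, 23, 26, 25, 28, 7, 14, 13, 22, 19, 16, 17, 18, 15, 12, 21, 20, 27, 6, 9, 8, 11, 24, 31, 30, 5, 2, 33.
Every element of ℤ/34ℤ appears exactly once in this list, so f is a bijection, and in particular injective.
Since f is injective, we read off the preimage of 29 from the same table: f(3) = 29, so f⁻¹(29) = 3.

3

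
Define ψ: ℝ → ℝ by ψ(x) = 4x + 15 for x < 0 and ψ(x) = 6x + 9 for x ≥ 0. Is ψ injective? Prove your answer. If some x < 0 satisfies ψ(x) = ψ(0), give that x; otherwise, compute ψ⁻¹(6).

-3/2

Both pieces are strictly increasing (slopes 4 and 6), so each is injective on its own interval.
The left piece maps (−∞, 0) onto (−∞, 15); the right piece maps [0, ∞) onto [9, ∞).
These images overlap. In particular ψ(0) = 9 (right piece), and solving 4x + 15 = 9 on the left piece gives x = −3/2 < 0.
So ψ(−3/2) = ψ(0) with −3/2 ≠ 0, and ψ is not injective. This x = −3/2 is the requested value below 0.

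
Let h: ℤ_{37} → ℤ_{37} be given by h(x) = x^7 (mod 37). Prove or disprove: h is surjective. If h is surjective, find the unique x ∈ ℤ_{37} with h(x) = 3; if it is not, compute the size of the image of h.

30

Since 37 is prime, the nonzero elements of ℤ_{37} form a cyclic group of order 36.
As gcd(7, 36) = 1, raising to the 7th power is a bijection on this group: if u^7 ≡ v^7 then (uv^{−1})^7 = 1, and the only element of order dividing gcd(7, 36) = 1 is 1, so u = v.
With h(0) = 0 this makes h injective on all of ℤ_{37}, hence bijective (finite equal-size domain and codomain). In particular h is surjective.
Since h is surjective, we find the preimage of 3. The inverse of x ↦ x^7 on (ℤ_{37})^× is x ↦ x^31, because 7·31 = 217 = 6·36 + 1 ≡ 1 (mod 36) and x^{36} = 1 for x ≠ 0 (Fermat). So h⁻¹(3) = 3^31 mod 37.
Repeated squaring mod 37: 3^1 ≡ 3, 3^2 ≡ 3² = 9, 3^4 ≡ 9² = 81 ≡ 7, 3^8 ≡ 7² = 49 ≡ 12, 3^16 ≡ 12² = 144 ≡ 33. Since 31 = 16 + 8 + 4 + 2 + 1, 3^31 ≡ 33·12·7·9·3: 33·12 = 396 ≡ 26, then 26·7 = 182 ≡ 34, then 34·9 = 306 ≡ 10, then 10·3 = 30. So 3^31 ≡ 30 (mod 37).
Hence h⁻¹(3) = 30.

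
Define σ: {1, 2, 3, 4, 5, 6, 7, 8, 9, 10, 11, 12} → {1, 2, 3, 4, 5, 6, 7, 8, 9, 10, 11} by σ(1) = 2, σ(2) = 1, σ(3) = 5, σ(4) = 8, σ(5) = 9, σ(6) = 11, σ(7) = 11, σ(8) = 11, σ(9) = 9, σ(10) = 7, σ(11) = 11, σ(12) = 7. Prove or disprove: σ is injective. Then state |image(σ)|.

7

σ(6) = 11 = σ(7) with 6 ≠ 7, so σ is not injective.
The image of σ is {1, 2, 5, 7, 8, 9, 11}, which has 7 elements.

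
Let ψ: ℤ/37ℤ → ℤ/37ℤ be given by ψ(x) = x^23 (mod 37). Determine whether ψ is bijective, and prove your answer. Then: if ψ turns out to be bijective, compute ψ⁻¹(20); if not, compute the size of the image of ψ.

5

Since 37 is prime, the nonzero elements of ℤ/37ℤ form a cyclic group of order 36.
As gcd(23, 36) = 1, raising to the 23rd power is a bijection on this group: if s^23 ≡ t^23 then (st^{−1})^23 = 1, and the only element of order dividing gcd(23, 36) = 1 is 1, so s = t.
With ψ(0) = 0 this makes ψ injective on all of ℤ/37ℤ, hence bijective (finite equal-size domain and codomain). In particular ψ is bijective.
Since ψ is bijective, we find the preimage of 20. The inverse of x ↦ x^23 on (ℤ/37ℤ)^× is x ↦ x^11, because 23·11 = 253 = 7·36 + 1 ≡ 1 (mod 36) and x^{36} = 1 for x ≠ 0 (Fermat). So ψ⁻¹(20) = 20^11 mod 37.
Repeated squaring mod 37: 20^1 ≡ 20, 20^2 ≡ 20² = 400 ≡ 30, 20^4 ≡ 30² = 900 ≡ 12, 20^8 ≡ 12² = 144 ≡ 33. Since 11 = 8 + 2 + 1, 20^11 ≡ 33·30·20: 33·30 = 990 ≡ 28, then 28·20 = 560 ≡ 5. So 20^11 ≡ 5 (mod 37).
Hence ψ⁻¹(20) = 5.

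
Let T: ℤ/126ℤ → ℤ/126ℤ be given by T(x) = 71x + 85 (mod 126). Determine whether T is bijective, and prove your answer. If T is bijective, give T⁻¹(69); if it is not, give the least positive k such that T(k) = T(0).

124

Recall: T is injective when T(u) = T(v) forces u = v.
Suppose T(u) = T(v) in ℤ/126ℤ. Then 71u + 85 ≡ 71v + 85 (mod 126), thus 71(u − v) ≡ 0 (mod 126).
Since gcd(71, 126) = 1, 71 is invertible modulo 126, hence u − v ≡ 0 (mod 126), i.e. u = v.
We now compute 71⁻¹ mod 126 explicitly. Euclid's algorithm: 126 = 1·71 + 55, 71 = 1·55 + 16, 55 = 3·16 + 7, 16 = 2·7 + 2, 7 = 3·2 + 1; back-substituting gives 1 = 71·71 − 40·126, so 71⁻¹ ≡ 71 (mod 126).
For any y ∈ ℤ/126ℤ, x = 71(y − 85) mod 126 satisfies T(x) = 71·71(y − 85) + 85 ≡ y (since 71·71 ≡ 1 mod 126). So every y has a preimage.
Hence T is bijective.
Since T is bijective, we compute T⁻¹(69): solve 71x + 85 ≡ 69 (mod 126), i.e. 71x ≡ 110 (mod 126).
Multiplying by 71⁻¹ = 71 gives x ≡ 71·110 = 7810 = 61·126 + 124 ≡ 124 (mod 126).
Check: T(124) = 71·124 + 85 = 8889 = 70·126 + 69 ≡ 69 (mod 126).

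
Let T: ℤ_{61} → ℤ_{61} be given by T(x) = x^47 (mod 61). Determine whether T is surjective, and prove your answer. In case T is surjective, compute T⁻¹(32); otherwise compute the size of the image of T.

21

Since 61 is prime, the nonzero elements of ℤ_{61} form a cyclic group of order 60.
As gcd(47, 60) = 1, raising to the 47th power is a bijection on this group: if x_1^47 ≡ x_2^47 then (x_1x_2^{−1})^47 = 1, and the only element of order dividing gcd(47, 60) = 1 is 1, so x_1 = x_2.
With T(0) = 0 this makes T injective on all of ℤ_{61}, hence bijective (finite equal-size domain and codomain). In particular T is surjective.
Since T is surjective, we find the preimage of 32. The inverse of x ↦ x^47 on (ℤ_{61})^× is x ↦ x^23, because 47·23 = 1081 = 18·60 + 1 ≡ 1 (mod 60) and x^{60} = 1 for x ≠ 0 (Fermat). So T⁻¹(32) = 32^23 mod 61.
Repeated squaring mod 61: 32^1 ≡ 32, 32^2 ≡ 32² = 1024 ≡ 48, 32^4 ≡ 48² = 2304 ≡ 47, 32^8 ≡ 47² = 2209 ≡ 13, 32^16 ≡ 13² = 169 ≡ 47. Since 23 = 16 + 4 + 2 + 1, 32^23 ≡ 47·47·48·32: 47·47 = 2209 ≡ 13, then 13·48 = 624 ≡ 14, then 14·32 = 448 ≡ 21. So 32^23 ≡ 21 (mod 61).
Hence T⁻¹(32) = 21.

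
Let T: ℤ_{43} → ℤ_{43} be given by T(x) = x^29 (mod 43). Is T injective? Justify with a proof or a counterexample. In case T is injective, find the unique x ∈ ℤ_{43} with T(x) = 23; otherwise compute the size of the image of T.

Since 43 is prime, the nonzero elements of ℤ_{43} form a cyclic group of order 42.
As gcd(29, 42) = 1, raising to the 29th power is a bijection on this group: if a^29 ≡ b^29 then (ab^{−1})^29 = 1, and the only element of order dividing gcd(29, 42) = 1 is 1, so a = b.
With T(0) = 0 this makes T injective on all of ℤ_{43}, hence bijective (finite equal-size domain and codomain). In particular T is injective.
Since T is injective, we find the preimage of 23. The inverse of x ↦ x^29 on (ℤ_{43})^× is x ↦ x^29, because 29·29 = 841 = 20·42 + 1 ≡ 1 (mod 42) and x^{42} = 1 for x ≠ 0 (Fermat). So T⁻¹(23) = 23^29 mod 43.
Repeated squaring mod 43: 23^1 ≡ 23, 23^2 ≡ 23² = 529 ≡ 13, 23^4 ≡ 13² = 169 ≡ 40, 23^8 ≡ 40² = 1600 ≡ 9, 23^16 ≡ 9² = 81 ≡ 38. Since 29 = 16 + 8 + 4 + 1, 23^29 ≡ 38·9·40·23: 38·9 = 342 ≡ 41, then 41·40 = 1640 ≡ 6, then 6·23 = 138 ≡ 9. So 23^29 ≡ 9 (mod 43).
Hence T⁻¹(23) = 9.

9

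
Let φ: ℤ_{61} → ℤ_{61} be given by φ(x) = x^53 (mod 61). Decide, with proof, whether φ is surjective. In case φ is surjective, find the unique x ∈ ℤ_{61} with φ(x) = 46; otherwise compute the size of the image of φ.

19

Since 61 is prime, the nonzero elements of ℤ_{61} form a cyclic group of order 60.
As gcd(53, 60) = 1, raising to the 53rd power is a bijection on this group: if s^53 ≡ t^53 then (st^{−1})^53 = 1, and the only element of order dividing gcd(53, 60) = 1 is 1, so s = t.
With φ(0) = 0 this makes φ injective on all of ℤ_{61}, hence bijective (finite equal-size domain and codomain). In particular φ is surjective.
Since φ is surjective, we find the preimage of 46. The inverse of x ↦ x^53 on (ℤ_{61})^× is x ↦ x^17, because 53·17 = 901 = 15·60 + 1 ≡ 1 (mod 60) and x^{60} = 1 for x ≠ 0 (Fermat). So φ⁻¹(46) = 46^17 mod 61.
Repeated squaring mod 61: 46^1 ≡ 46, 46^2 ≡ 46² = 2116 ≡ 42, 46^4 ≡ 42² = 1764 ≡ 56, 46^8 ≡ 56² = 3136 ≡ 25, 46^16 ≡ 25² = 625 ≡ 15. Since 17 = 16 + 1, 46^17 ≡ 15·46: 15·46 = 690 ≡ 19. So 46^17 ≡ 19 (mod 61).
Hence φ⁻¹(46) = 19.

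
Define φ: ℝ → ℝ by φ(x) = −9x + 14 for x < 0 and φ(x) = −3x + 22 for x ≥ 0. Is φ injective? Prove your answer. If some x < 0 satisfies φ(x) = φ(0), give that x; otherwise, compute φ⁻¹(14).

-8/9

Both pieces are strictly decreasing (slopes −9 and −3), so each is injective on its own interval.
The left piece maps (−∞, 0) onto (14, ∞); the right piece maps [0, ∞) onto (−∞, 22].
These images overlap. In particular φ(0) = 22 (right piece), and solving −9x + 14 = 22 on the left piece gives x = −8/9 < 0.
So φ(−8/9) = φ(0) with −8/9 ≠ 0, and φ is not injective. This x = −8/9 is the requested value below 0.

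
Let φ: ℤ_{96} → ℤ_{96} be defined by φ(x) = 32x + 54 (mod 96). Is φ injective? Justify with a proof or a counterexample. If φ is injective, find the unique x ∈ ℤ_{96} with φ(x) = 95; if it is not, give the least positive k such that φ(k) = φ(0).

3

We have gcd(32, 96) = 32 > 1. Taking a = 0 and b = 3: φ(0) = 54 and φ(3) = 32·3 + 54 = 150 ≡ 54 (mod 96).
So φ(0) = φ(3) while 0 ≠ 3, therefore φ is not injective.
Since φ is not injective, we find the least positive k with φ(k) = φ(0): this means 32k ≡ 0 (mod 96), i.e. 96 ∣ 32k. Since gcd(32, 96) = 32, dividing through by 32 this holds exactly when 3 ∣ k.
The smallest positive such k is 3.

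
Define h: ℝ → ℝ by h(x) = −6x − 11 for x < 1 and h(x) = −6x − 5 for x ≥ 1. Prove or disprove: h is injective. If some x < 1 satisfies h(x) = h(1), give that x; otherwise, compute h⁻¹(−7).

0

Both pieces are strictly decreasing (slopes −6 and −6), so each is injective on its own interval.
The left piece maps (−∞, 1) onto (−17, ∞); the right piece maps [1, ∞) onto (−∞, −11].
These images overlap. In particular h(1) = −11 (right piece), and solving −6x − 11 = −11 on the left piece gives x = 0 < 1.
So h(0) = h(1) with 0 ≠ 1, and h is not injective. This x = 0 is the requested value below 1.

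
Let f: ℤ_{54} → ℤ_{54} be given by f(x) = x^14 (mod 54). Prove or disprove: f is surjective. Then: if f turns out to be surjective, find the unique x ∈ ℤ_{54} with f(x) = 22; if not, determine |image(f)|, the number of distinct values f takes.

20

f(0) = 0^14 = 0.
f(6): Repeated squaring mod 54: 6^1 ≡ 6, 6^2 ≡ 6² = 36, 6^4 ≡ 36² = 1296 ≡ 0, 6^8 ≡ 0² = 0. Since 14 = 8 + 4 + 2, 6^14 ≡ 0·0·36: 0·0 = 0, then 0·36 = 0. So 6^14 ≡ 0 (mod 54).
So f(0) = f(6) = 0 while 0 ≠ 6, thus f is not injective.
A non-injective map from the 54-element set ℤ_{54} to itself takes at most 53 distinct values, so it cannot be surjective. Therefore f is not surjective.
Since f is not surjective, we determine |image(f)|. Computing x^14 mod 54 for each x (by repeated squaring, reducing mod 54 at every step), the values f(0), f(1), …, f(53) are: 0, 1, 22, 27, 52, 7, 0, 13, 10, 27, 46, 31, 0, 43, 16, 27, 4, 19, 0, 37, 40, 27, 34, 25, 0, 49, 28, 27, 28, 49, 0, 25, 34, 27, 40, 37, 0, 19, 4, 27, 16, 43, 0, 31, 46, 27, 10, 13, 0, 7, 52, 27, 22, 1.
The distinct values are {0, 1, 4, 7, 10, 13, 16, 19, 22, 25, 27, 28, 31, 34, 37, 40, 43, 46, 49, 52}; there are 20 of them.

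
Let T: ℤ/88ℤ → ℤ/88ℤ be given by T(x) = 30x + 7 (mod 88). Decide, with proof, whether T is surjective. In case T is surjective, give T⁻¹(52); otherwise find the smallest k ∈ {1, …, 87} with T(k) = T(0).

By definition, surjectivity means every element of the codomain has a preimage under T.
Since gcd(30, 88) = 2, we have 30x ≡ 0 (mod 2) for all x, so T(x) ≡ 1 (mod 2).
But 0 ≢ 1 (mod 2), so 0 ∈ ℤ/88ℤ has no preimage. Hence T is not surjective.
Since T is not surjective, we find the least positive k with T(k) = T(0): this means 30k ≡ 0 (mod 88), i.e. 88 ∣ 30k. Since gcd(30, 88) = 2, dividing through by 2 this holds exactly when 44 ∣ 15k, and as gcd(15, 44) = 1, exactly when 44 ∣ k.
The smallest positive such k is 44.

44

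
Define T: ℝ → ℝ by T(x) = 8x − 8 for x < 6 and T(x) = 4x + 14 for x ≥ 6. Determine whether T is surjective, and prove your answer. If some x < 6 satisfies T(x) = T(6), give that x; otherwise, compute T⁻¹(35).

Both pieces are strictly increasing (slopes 8 and 4), so each is injective on its own interval.
The left piece maps (−∞, 6) onto (−∞, 40); the right piece maps [6, ∞) onto [38, ∞).
The union (−∞, 40) ∪ [38, ∞) covers ℝ, so T is surjective.
For the follow-up: the images overlap, so an x < 6 with T(x) = T(6) exists. T(6) = 38; solving 8x − 8 = 38 for x < 6 gives x = (38 + 8)/8 = 23/4.

23/4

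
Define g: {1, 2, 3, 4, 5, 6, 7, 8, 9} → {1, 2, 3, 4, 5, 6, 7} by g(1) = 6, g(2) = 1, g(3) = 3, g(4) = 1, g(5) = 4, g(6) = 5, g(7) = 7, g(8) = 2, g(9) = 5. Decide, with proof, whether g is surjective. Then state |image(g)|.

Every element of the codomain has a preimage: 1 = g(2), 2 = g(8), 3 = g(3), 4 = g(5), 5 = g(6), 6 = g(1), 7 = g(7).
Hence g is surjective.
The image of g is {1, 2, 3, 4, 5, 6, 7}, which has 7 elements.

7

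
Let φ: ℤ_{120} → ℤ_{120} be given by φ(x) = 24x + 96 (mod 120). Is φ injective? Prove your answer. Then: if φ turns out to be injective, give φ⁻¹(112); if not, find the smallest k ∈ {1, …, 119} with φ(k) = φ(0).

5

Recall: φ is injective when φ(s) = φ(t) forces s = t.
We have gcd(24, 120) = 24 > 1. Taking s = 0 and t = 5: φ(0) = 96 and φ(5) = 24·5 + 96 = 216 ≡ 96 (mod 120).
So φ(0) = φ(5) while 0 ≠ 5, so φ is not injective.
Since φ is not injective, we find the least positive k with φ(k) = φ(0): this means 24k ≡ 0 (mod 120), i.e. 120 ∣ 24k. Since gcd(24, 120) = 24, dividing through by 24 this holds exactly when 5 ∣ k.
The smallest positive such k is 5.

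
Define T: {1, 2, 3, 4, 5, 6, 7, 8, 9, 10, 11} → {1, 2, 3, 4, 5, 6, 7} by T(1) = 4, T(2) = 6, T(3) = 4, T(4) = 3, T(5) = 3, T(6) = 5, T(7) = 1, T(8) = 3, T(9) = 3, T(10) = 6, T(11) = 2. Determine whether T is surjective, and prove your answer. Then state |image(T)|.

No element maps to 7, so T is not surjective.
The image of T is {1, 2, 3, 4, 5, 6}, which has 6 elements.

6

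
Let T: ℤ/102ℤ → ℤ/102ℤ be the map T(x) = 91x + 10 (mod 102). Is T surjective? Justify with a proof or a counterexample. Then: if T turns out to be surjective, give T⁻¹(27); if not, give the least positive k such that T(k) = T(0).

17

Since gcd(91, 102) = 1, 91 is invertible modulo 102. Euclid's algorithm: 102 = 1·91 + 11, 91 = 8·11 + 3, 11 = 3·3 + 2, 3 = 1·2 + 1; back-substituting gives 1 = 37·91 − 33·102, so 91⁻¹ ≡ 37 (mod 102).
For any y ∈ ℤ/102ℤ, x = 37(y − 10) mod 102 satisfies T(x) = 91·37(y − 10) + 10 ≡ y (since 91·37 ≡ 1 mod 102). So every y has a preimage.
Hence T is surjective.
Since T is surjective, we compute T⁻¹(27): solve 91x + 10 ≡ 27 (mod 102), i.e. 91x ≡ 17 (mod 102).
Multiplying by 91⁻¹ = 37 gives x ≡ 37·17 = 629 = 6·102 + 17 ≡ 17 (mod 102).
Check: T(17) = 91·17 + 10 = 1557 = 15·102 + 27 ≡ 27 (mod 102).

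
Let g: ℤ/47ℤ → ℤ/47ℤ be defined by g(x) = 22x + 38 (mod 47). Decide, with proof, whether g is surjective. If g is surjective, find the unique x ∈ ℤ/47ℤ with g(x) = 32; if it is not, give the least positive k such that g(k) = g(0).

4

Since gcd(22, 47) = 1, 22 is invertible modulo 47. Euclid's algorithm: 47 = 2·22 + 3, 22 = 7·3 + 1; back-substituting gives 1 = 15·22 − 7·47, so 22⁻¹ ≡ 15 (mod 47).
Then y ↦ 15(y − 38) is a two-sided inverse to g, so every y ∈ ℤ/47ℤ has a preimage.
Thus g is surjective.
Since g is surjective, we compute g⁻¹(32): solve 22x + 38 ≡ 32 (mod 47), i.e. 22x ≡ 41 (mod 47).
Multiplying by 22⁻¹ = 15 gives x ≡ 15·41 = 615 = 13·47 + 4 ≡ 4 (mod 47).
Check: g(4) = 22·4 + 38 = 126 = 2·47 + 32 ≡ 32 (mod 47).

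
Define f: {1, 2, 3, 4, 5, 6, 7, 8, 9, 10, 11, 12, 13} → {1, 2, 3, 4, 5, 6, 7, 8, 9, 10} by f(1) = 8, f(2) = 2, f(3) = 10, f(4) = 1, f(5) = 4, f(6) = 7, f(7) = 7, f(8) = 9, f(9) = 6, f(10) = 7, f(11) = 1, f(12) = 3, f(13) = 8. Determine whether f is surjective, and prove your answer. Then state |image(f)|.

9

No element maps to 5, so f is not surjective.
The image of f is {1, 2, 3, 4, 6, 7, 8, 9, 10}, which has 9 elements.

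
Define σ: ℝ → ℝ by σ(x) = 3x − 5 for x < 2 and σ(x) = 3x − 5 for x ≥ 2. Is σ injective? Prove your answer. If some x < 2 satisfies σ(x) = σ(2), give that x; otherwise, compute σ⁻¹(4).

Both pieces are strictly increasing (slopes 3 and 3), so each is injective on its own interval.
The left piece maps (−∞, 2) onto (−∞, 1); the right piece maps [2, ∞) onto [1, ∞).
These images are disjoint, so no value is attained by both pieces. Hence σ is injective.
Because the two images are disjoint, no x < 2 has σ(x) = σ(2), so we compute σ⁻¹(4): 4 lies in [1, ∞), so solve 3x − 5 = 4: x = (4 + 5)/3 = 3.

3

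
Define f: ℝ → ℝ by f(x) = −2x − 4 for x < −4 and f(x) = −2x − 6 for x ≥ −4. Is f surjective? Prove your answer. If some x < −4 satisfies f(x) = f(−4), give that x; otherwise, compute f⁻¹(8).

Both pieces are strictly decreasing (slopes −2 and −2), so each is injective on its own interval.
The left piece maps (−∞, −4) onto (4, ∞); the right piece maps [−4, ∞) onto (−∞, 2].
The union (4, ∞) ∪ (−∞, 2] omits the interval between 4 and 2; in particular 4 has no preimage. So f is not surjective.
Because the two images are disjoint, no x < −4 has f(x) = f(−4), so we compute f⁻¹(8): 8 lies in (4, ∞), so solve −2x − 4 = 8: x = (8 + 4)/(−2) = −6.

-6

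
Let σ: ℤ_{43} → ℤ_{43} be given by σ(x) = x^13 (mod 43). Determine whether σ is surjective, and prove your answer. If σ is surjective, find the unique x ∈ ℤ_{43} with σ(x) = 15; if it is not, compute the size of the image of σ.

9

Since 43 is prime, the nonzero elements of ℤ_{43} form a cyclic group of order 42.
As gcd(13, 42) = 1, raising to the 13th power is a bijection on this group: if a^13 ≡ b^13 then (ab^{−1})^13 = 1, and the only element of order dividing gcd(13, 42) = 1 is 1, so a = b.
With σ(0) = 0 this makes σ injective on all of ℤ_{43}, hence bijective (finite equal-size domain and codomain). In particular σ is surjective.
Since σ is surjective, we find the preimage of 15. The inverse of x ↦ x^13 on (ℤ_{43})^× is x ↦ x^13, because 13·13 = 169 = 4·42 + 1 ≡ 1 (mod 42) and x^{42} = 1 for x ≠ 0 (Fermat). So σ⁻¹(15) = 15^13 mod 43.
Repeated squaring mod 43: 15^1 ≡ 15, 15^2 ≡ 15² = 225 ≡ 10, 15^4 ≡ 10² = 100 ≡ 14, 15^8 ≡ 14² = 196 ≡ 24. Since 13 = 8 + 4 + 1, 15^13 ≡ 24·14·15: 24·14 = 336 ≡ 35, then 35·15 = 525 ≡ 9. So 15^13 ≡ 9 (mod 43).
Hence σ⁻¹(15) = 9.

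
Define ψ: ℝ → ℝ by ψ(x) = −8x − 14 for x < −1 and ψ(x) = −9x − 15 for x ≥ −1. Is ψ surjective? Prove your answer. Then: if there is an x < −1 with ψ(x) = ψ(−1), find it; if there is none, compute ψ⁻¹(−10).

-5/9

Both pieces are strictly decreasing (slopes −8 and −9), so each is injective on its own interval.
The left piece maps (−∞, −1) onto (−6, ∞); the right piece maps [−1, ∞) onto (−∞, −6].
These images together cover ℝ, so ψ is surjective.
Because the two images are disjoint, no x < −1 has ψ(x) = ψ(−1), so we compute ψ⁻¹(−10): −10 lies in (−∞, −6], so solve −9x − 15 = −10: x = (−10 + 15)/(−9) = −5/9.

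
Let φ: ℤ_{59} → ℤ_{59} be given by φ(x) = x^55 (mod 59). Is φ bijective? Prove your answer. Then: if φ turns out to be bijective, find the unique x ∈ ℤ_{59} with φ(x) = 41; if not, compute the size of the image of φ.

Since 59 is prime, the nonzero elements of ℤ_{59} form a cyclic group of order 58.
As gcd(55, 58) = 1, raising to the 55th power is a bijection on this group: if u^55 ≡ v^55 then (uv^{−1})^55 = 1, and the only element of order dividing gcd(55, 58) = 1 is 1, so u = v.
With φ(0) = 0 this makes φ injective on all of ℤ_{59}, hence bijective (finite equal-size domain and codomain). In particular φ is bijective.
Since φ is bijective, we find the preimage of 41. The inverse of x ↦ x^55 on (ℤ_{59})^× is x ↦ x^19, because 55·19 = 1045 = 18·58 + 1 ≡ 1 (mod 58) and x^{58} = 1 for x ≠ 0 (Fermat). So φ⁻¹(41) = 41^19 mod 59.
Repeated squaring mod 59: 41^1 ≡ 41, 41^2 ≡ 41² = 1681 ≡ 29, 41^4 ≡ 29² = 841 ≡ 15, 41^8 ≡ 15² = 225 ≡ 48, 41^16 ≡ 48² = 2304 ≡ 3. Since 19 = 16 + 2 + 1, 41^19 ≡ 3·29·41: 3·29 = 87 ≡ 28, then 28·41 = 1148 ≡ 27. So 41^19 ≡ 27 (mod 59).
Hence φ⁻¹(41) = 27.

27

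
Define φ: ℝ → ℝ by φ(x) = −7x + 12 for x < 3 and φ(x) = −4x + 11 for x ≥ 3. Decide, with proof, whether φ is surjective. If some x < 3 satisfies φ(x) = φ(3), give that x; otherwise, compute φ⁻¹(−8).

13/7

Both pieces are strictly decreasing (slopes −7 and −4), so each is injective on its own interval.
The left piece maps (−∞, 3) onto (−9, ∞); the right piece maps [3, ∞) onto (−∞, −1].
The union (−9, ∞) ∪ (−∞, −1] covers ℝ, so φ is surjective.
For the follow-up: the images overlap, so an x < 3 with φ(x) = φ(3) exists. φ(3) = −1; solving −7x + 12 = −1 for x < 3 gives x = (−1 − 12)/(−7) = 13/7.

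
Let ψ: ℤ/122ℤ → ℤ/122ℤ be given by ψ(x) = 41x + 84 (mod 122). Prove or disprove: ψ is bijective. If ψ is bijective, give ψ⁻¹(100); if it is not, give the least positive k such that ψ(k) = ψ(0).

Recall: ψ is injective if ψ(a) = ψ(b) implies a = b.
If ψ(a) = ψ(b), then 41a ≡ 41b (mod 122). Because gcd(41, 122) = 1, we may cancel 41 to get a ≡ b (mod 122).
We now compute 41⁻¹ mod 122 explicitly. Euclid's algorithm: 122 = 2·41 + 40, 41 = 1·40 + 1; back-substituting gives 1 = 3·41 − 1·122, so 41⁻¹ ≡ 3 (mod 122).
For any y ∈ ℤ/122ℤ, x = 3(y − 84) mod 122 satisfies ψ(x) = 41·3(y − 84) + 84 ≡ y (since 41·3 ≡ 1 mod 122). So every y has a preimage.
Therefore ψ is bijective.
Since ψ is bijective, we find ψ⁻¹(100): we need 41x ≡ 100 − 84 ≡ 16 (mod 122). Using 41⁻¹ = 3: x ≡ 3·16 = 48, so x = 48.
Check: ψ(48) = 41·48 + 84 = 2052 = 16·122 + 100 ≡ 100 (mod 122).

48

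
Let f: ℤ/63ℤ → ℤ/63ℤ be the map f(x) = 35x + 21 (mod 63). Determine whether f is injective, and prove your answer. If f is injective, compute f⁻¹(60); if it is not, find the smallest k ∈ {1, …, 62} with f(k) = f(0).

9

By definition, injectivity means: for all u, v in the domain, f(u) = f(v) implies u = v.
We have gcd(35, 63) = 7 > 1. Taking u = 0 and v = 9: f(0) = 21 and f(9) = 35·9 + 21 = 336 ≡ 21 (mod 63).
So f(0) = f(9) while 0 ≠ 9, so f is not injective.
Since f is not injective, we find the least positive k with f(k) = f(0): this means 35k ≡ 0 (mod 63), i.e. 63 ∣ 35k. Since gcd(35, 63) = 7, dividing through by 7 this holds exactly when 9 ∣ 5k, and as gcd(5, 9) = 1, exactly when 9 ∣ k.
The smallest positive such k is 9.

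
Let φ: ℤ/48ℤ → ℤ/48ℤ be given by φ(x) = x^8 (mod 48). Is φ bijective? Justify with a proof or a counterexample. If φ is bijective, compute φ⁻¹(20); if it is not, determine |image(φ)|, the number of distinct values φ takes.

φ(2): Repeated squaring mod 48: 2^1 ≡ 2, 2^2 ≡ 2² = 4, 2^4 ≡ 4² = 16, 2^8 ≡ 16² = 256 ≡ 16. So 2^8 ≡ 16 (mod 48).
φ(4): Repeated squaring mod 48: 4^1 ≡ 4, 4^2 ≡ 4² = 16, 4^4 ≡ 16² = 256 ≡ 16, 4^8 ≡ 16² = 256 ≡ 16. So 4^8 ≡ 16 (mod 48).
So φ(2) = φ(4) = 16 while 2 ≠ 4, hence φ is not injective, hence not bijective.
Since φ is not bijective, we determine |image(φ)|. Computing x^8 mod 48 for each x (by repeated squaring, reducing mod 48 at every step), the values φ(0), φ(1), …, φ(47) are: 0, 1, 16, 33, 16, 1, 0, 1, 16, 33, 16, 1, 0, 1, 16, 33, 16, 1, 0, 1, 16, 33, 16, 1, 0, 1, 16, 33, 16, 1, 0, 1, 16, 33, 16, 1, 0, 1, 16, 33, 16, 1, 0, 1, 16, 33, 16, 1.
The distinct values are {0, 1, 16, 33}; there are 4 of them.

4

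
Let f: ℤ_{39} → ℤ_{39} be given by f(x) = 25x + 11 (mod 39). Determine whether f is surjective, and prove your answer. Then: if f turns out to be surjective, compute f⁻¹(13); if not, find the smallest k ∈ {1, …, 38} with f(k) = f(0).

11

By definition, f is surjective if every y in the codomain equals f(x) for some x in the domain.
Since gcd(25, 39) = 1, 25 is invertible modulo 39. Euclid's algorithm: 39 = 1·25 + 14, 25 = 1·14 + 11, 14 = 1·11 + 3, 11 = 3·3 + 2, 3 = 1·2 + 1; back-substituting gives 1 = 25·25 − 16·39, so 25⁻¹ ≡ 25 (mod 39).
Then y ↦ 25(y − 11) is a two-sided inverse to f, so every y ∈ ℤ_{39} has a preimage.
So f is surjective.
Since f is surjective, we compute f⁻¹(13): solve 25x + 11 ≡ 13 (mod 39), i.e. 25x ≡ 2 (mod 39).
Multiplying by 25⁻¹ = 25 gives x ≡ 25·2 = 50 = 1·39 + 11 ≡ 11 (mod 39).
Check: f(11) = 25·11 + 11 = 286 = 7·39 + 13 ≡ 13 (mod 39).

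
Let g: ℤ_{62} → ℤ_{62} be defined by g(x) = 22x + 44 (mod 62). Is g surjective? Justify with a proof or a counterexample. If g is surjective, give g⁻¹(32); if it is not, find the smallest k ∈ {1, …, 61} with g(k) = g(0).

31

Since gcd(22, 62) = 2, we have 22x ≡ 0 (mod 2) for all x, so g(x) ≡ 0 (mod 2).
But 1 ≢ 0 (mod 2), so 1 ∈ ℤ_{62} has no preimage. Therefore g is not surjective.
Since g is not surjective, we find the least positive k with g(k) = g(0): this means 22k ≡ 0 (mod 62), i.e. 62 ∣ 22k. Since gcd(22, 62) = 2, dividing through by 2 this holds exactly when 31 ∣ 11k, and as gcd(11, 31) = 1, exactly when 31 ∣ k.
The smallest positive such k is 31.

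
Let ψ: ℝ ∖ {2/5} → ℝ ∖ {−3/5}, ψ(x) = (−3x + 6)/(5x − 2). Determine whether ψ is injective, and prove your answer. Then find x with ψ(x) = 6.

6/11

Suppose ψ(u) = ψ(v). Cross-multiplying: (−3u + 6)(5v − 2) = (−3v + 6)(5u − 2).
Expanding both sides and cancelling the symmetric terms leaves −24·(u − v) = 0. Since −24 ≠ 0, u = v. Therefore ψ is injective.
Solving ψ(x) = 6: cross-multiplying gives −3x + 6 = 6(5x − 2), which rearranges to −33x = −18, so x = 6/11.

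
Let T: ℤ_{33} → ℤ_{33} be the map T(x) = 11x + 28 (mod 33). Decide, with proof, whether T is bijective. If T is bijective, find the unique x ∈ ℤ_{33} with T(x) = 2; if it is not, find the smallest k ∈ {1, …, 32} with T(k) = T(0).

By definition, T is injective if T(a) = T(b) implies a = b.
We have gcd(11, 33) = 11 > 1. Taking a = 0 and b = 3: T(0) = 28 and T(3) = 11·3 + 28 = 61 ≡ 28 (mod 33).
So T(0) = T(3) while 0 ≠ 3, thus T is not injective, hence not bijective.
Since T is not bijective, we find the least positive k with T(k) = T(0): this means 11k ≡ 0 (mod 33), i.e. 33 ∣ 11k. Since gcd(11, 33) = 11, dividing through by 11 this holds exactly when 3 ∣ k.
The smallest positive such k is 3.

3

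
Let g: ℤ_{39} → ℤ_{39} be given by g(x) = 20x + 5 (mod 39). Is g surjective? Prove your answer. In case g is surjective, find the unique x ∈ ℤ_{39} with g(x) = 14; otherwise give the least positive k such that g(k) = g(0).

18

Since gcd(20, 39) = 1, 20 is invertible modulo 39. Euclid's algorithm: 39 = 1·20 + 19, 20 = 1·19 + 1; back-substituting gives 1 = 2·20 − 1·39, so 20⁻¹ ≡ 2 (mod 39).
For any y ∈ ℤ_{39}, x = 2(y − 5) mod 39 satisfies g(x) = 20·2(y − 5) + 5 ≡ y (since 20·2 ≡ 1 mod 39). So every y has a preimage.
Thus g is surjective.
Since g is surjective, we compute g⁻¹(14): solve 20x + 5 ≡ 14 (mod 39), i.e. 20x ≡ 9 (mod 39).
Multiplying by 20⁻¹ = 2 gives x ≡ 2·9 = 18 ≡ 18 (mod 39).
Check: g(18) = 20·18 + 5 = 365 = 9·39 + 14 ≡ 14 (mod 39).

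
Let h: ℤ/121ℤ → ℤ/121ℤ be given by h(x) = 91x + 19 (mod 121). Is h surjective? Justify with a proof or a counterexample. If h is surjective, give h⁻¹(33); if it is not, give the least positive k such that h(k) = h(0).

Recall that h is surjective if every y in the codomain equals h(x) for some x in the domain.
Since gcd(91, 121) = 1, 91 is invertible modulo 121. Euclid's algorithm: 121 = 1·91 + 30, 91 = 3·30 + 1; back-substituting gives 1 = 4·91 − 3·121, so 91⁻¹ ≡ 4 (mod 121).
Then y ↦ 4(y − 19) is a two-sided inverse to h, so every y ∈ ℤ/121ℤ has a preimage.
So h is surjective.
Since h is surjective, we find h⁻¹(33): we need 91x ≡ 33 − 19 ≡ 14 (mod 121). Using 91⁻¹ = 4: x ≡ 4·14 = 56, so x = 56.
Check: h(56) = 91·56 + 19 = 5115 = 42·121 + 33 ≡ 33 (mod 121).

56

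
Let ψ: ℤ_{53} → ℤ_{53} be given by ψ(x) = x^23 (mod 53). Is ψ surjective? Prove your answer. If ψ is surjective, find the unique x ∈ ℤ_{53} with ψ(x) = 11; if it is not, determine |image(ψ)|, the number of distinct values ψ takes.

40

Since 53 is prime, the nonzero elements of ℤ_{53} form a cyclic group of order 52.
As gcd(23, 52) = 1, raising to the 23rd power is a bijection on this group: if s^23 ≡ t^23 then (st^{−1})^23 = 1, and the only element of order dividing gcd(23, 52) = 1 is 1, so s = t.
With ψ(0) = 0 this makes ψ injective on all of ℤ_{53}, hence bijective (finite equal-size domain and codomain). In particular ψ is surjective.
Since ψ is surjective, we find the preimage of 11. The inverse of x ↦ x^23 on (ℤ_{53})^× is x ↦ x^43, because 23·43 = 989 = 19·52 + 1 ≡ 1 (mod 52) and x^{52} = 1 for x ≠ 0 (Fermat). So ψ⁻¹(11) = 11^43 mod 53.
Repeated squaring mod 53: 11^1 ≡ 11, 11^2 ≡ 11² = 121 ≡ 15, 11^4 ≡ 15² = 225 ≡ 13, 11^8 ≡ 13² = 169 ≡ 10, 11^16 ≡ 10² = 100 ≡ 47, 11^32 ≡ 47² = 2209 ≡ 36. Since 43 = 32 + 8 + 2 + 1, 11^43 ≡ 36·10·15·11: 36·10 = 360 ≡ 42, then 42·15 = 630 ≡ 47, then 47·11 = 517 ≡ 40. So 11^43 ≡ 40 (mod 53).
Hence ψ⁻¹(11) = 40.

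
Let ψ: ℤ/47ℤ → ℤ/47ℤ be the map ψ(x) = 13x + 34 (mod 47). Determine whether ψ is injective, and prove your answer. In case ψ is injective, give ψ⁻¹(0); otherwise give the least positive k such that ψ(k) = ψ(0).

1

If ψ(a) = ψ(b), then 13a ≡ 13b (mod 47). Because gcd(13, 47) = 1, we may cancel 13 to get a ≡ b (mod 47).
So ψ is injective.
We now compute 13⁻¹ mod 47 explicitly. Euclid's algorithm: 47 = 3·13 + 8, 13 = 1·8 + 5, 8 = 1·5 + 3, 5 = 1·3 + 2, 3 = 1·2 + 1; back-substituting gives 1 = 29·13 − 8·47, so 13⁻¹ ≡ 29 (mod 47).
Since ψ is injective, we compute ψ⁻¹(0): solve 13x + 34 ≡ 0 (mod 47), i.e. 13x ≡ 13 (mod 47).
Multiplying by 13⁻¹ = 29 gives x ≡ 29·13 = 377 = 8·47 + 1 ≡ 1 (mod 47).
Check: ψ(1) = 13·1 + 34 = 47 = 1·47 + 0 ≡ 0 (mod 47).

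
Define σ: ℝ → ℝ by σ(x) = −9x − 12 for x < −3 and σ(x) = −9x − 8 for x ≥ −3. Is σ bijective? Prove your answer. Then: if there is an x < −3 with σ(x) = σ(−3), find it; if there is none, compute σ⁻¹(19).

-31/9

Both pieces are strictly decreasing (slopes −9 and −9), so each is injective on its own interval.
The left piece maps (−∞, −3) onto (15, ∞); the right piece maps [−3, ∞) onto (−∞, 19].
These images overlap. In particular σ(−3) = 19 (right piece), and solving −9x − 12 = 19 on the left piece gives x = −31/9 < −3.
So σ(−31/9) = σ(−3) with −31/9 ≠ −3, and σ is not injective, hence not bijective. This x = −31/9 is the requested value below −3.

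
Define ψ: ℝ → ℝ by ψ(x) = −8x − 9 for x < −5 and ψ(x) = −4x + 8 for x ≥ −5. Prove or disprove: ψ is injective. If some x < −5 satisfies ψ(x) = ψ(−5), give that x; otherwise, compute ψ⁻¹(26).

-9/2

Both pieces are strictly decreasing (slopes −8 and −4), so each is injective on its own interval.
The left piece maps (−∞, −5) onto (31, ∞); the right piece maps [−5, ∞) onto (−∞, 28].
These images are disjoint, so no value is attained by both pieces. Therefore ψ is injective.
Because the two images are disjoint, no x < −5 has ψ(x) = ψ(−5), so we compute ψ⁻¹(26): 26 lies in (−∞, 28], so solve −4x + 8 = 26: x = (26 − 8)/(−4) = −9/2.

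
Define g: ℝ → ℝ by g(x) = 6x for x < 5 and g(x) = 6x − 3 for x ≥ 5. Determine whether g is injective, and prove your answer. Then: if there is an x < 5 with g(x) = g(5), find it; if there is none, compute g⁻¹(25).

9/2

Both pieces are strictly increasing (slopes 6 and 6), so each is injective on its own interval.
The left piece maps (−∞, 5) onto (−∞, 30); the right piece maps [5, ∞) onto [27, ∞).
These images overlap. In particular g(5) = 27 (right piece), and solving 6x = 27 on the left piece gives x = 9/2 < 5.
So g(9/2) = g(5) with 9/2 ≠ 5, and g is not injective. This x = 9/2 is the requested value below 5.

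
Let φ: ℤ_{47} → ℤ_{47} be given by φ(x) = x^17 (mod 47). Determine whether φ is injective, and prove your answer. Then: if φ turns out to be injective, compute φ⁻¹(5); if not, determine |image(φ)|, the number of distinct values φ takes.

Since 47 is prime, the nonzero elements of ℤ_{47} form a cyclic group of order 46.
As gcd(17, 46) = 1, raising to the 17th power is a bijection on this group: if s^17 ≡ t^17 then (st^{−1})^17 = 1, and the only element of order dividing gcd(17, 46) = 1 is 1, so s = t.
With φ(0) = 0 this makes φ injective on all of ℤ_{47}, hence bijective (finite equal-size domain and codomain). In particular φ is injective.
Since φ is injective, we find the preimage of 5. The inverse of x ↦ x^17 on (ℤ_{47})^× is x ↦ x^19, because 17·19 = 323 = 7·46 + 1 ≡ 1 (mod 46) and x^{46} = 1 for x ≠ 0 (Fermat). So φ⁻¹(5) = 5^19 mod 47.
Repeated squaring mod 47: 5^1 ≡ 5, 5^2 ≡ 5² = 25, 5^4 ≡ 25² = 625 ≡ 14, 5^8 ≡ 14² = 196 ≡ 8, 5^16 ≡ 8² = 64 ≡ 17. Since 19 = 16 + 2 + 1, 5^19 ≡ 17·25·5: 17·25 = 425 ≡ 2, then 2·5 = 10. So 5^19 ≡ 10 (mod 47).
Hence φ⁻¹(5) = 10.

10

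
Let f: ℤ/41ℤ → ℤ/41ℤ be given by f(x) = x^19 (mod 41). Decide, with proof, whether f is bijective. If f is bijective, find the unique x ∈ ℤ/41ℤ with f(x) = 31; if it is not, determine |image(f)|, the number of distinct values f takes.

Since 41 is prime, the nonzero elements of ℤ/41ℤ form a cyclic group of order 40.
As gcd(19, 40) = 1, raising to the 19th power is a bijection on this group: if u^19 ≡ v^19 then (uv^{−1})^19 = 1, and the only element of order dividing gcd(19, 40) = 1 is 1, so u = v.
With f(0) = 0 this makes f injective on all of ℤ/41ℤ, hence bijective (finite equal-size domain and codomain). In particular f is bijective.
Since f is bijective, we find the preimage of 31. The inverse of x ↦ x^19 on (ℤ/41ℤ)^× is x ↦ x^19, because 19·19 = 361 = 9·40 + 1 ≡ 1 (mod 40) and x^{40} = 1 for x ≠ 0 (Fermat). So f⁻¹(31) = 31^19 mod 41.
Repeated squaring mod 41: 31^1 ≡ 31, 31^2 ≡ 31² = 961 ≡ 18, 31^4 ≡ 18² = 324 ≡ 37, 31^8 ≡ 37² = 1369 ≡ 16, 31^16 ≡ 16² = 256 ≡ 10. Since 19 = 16 + 2 + 1, 31^19 ≡ 10·18·31: 10·18 = 180 ≡ 16, then 16·31 = 496 ≡ 4. So 31^19 ≡ 4 (mod 41).
Hence f⁻¹(31) = 4.

4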